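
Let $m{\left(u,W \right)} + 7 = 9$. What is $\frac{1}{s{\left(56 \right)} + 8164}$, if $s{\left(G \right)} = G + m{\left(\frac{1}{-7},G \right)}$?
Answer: $\frac{1}{8222} \approx 0.00012162$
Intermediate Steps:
$m{\left(u,W \right)} = 2$ ($m{\left(u,W \right)} = -7 + 9 = 2$)
$s{\left(G \right)} = 2 + G$ ($s{\left(G \right)} = G + 2 = 2 + G$)
$\frac{1}{s{\left(56 \right)} + 8164} = \frac{1}{\left(2 + 56\right) + 8164} = \frac{1}{58 + 8164} = \frac{1}{8222}$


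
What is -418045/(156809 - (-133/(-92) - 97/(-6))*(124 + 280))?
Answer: -5769021/2065772 ≈ -2.7927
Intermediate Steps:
-418045/(156809 - (-133/(-92) - 97/(-6))*(124 + 280)) = -418045/(156809 - (-133*(-1/92) - 97*(-⅙))*404) = -418045/(156809 - (133/92 + 97/6)*404) = -418045/(156809 - 4861*404/276) = -418045/(156809 - 1*490961/69) = -418045/(156809 - 490961/69) = -418045/10328860/69 = -418045*69/10328860 = -5769021/2065772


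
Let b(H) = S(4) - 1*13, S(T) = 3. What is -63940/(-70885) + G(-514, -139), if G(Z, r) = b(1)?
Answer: -128982/14177 ≈ -9.0980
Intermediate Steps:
b(H) = -10 (b(H) = 3 - 1*13 = 3 - 13 = -10)
G(Z, r) = -10
-63940/(-70885) + G(-514, -139) = -63940/(-70885) - 10 = -63940*(-1/70885) - 10 = 12788/14177 - 10 = -128982/14177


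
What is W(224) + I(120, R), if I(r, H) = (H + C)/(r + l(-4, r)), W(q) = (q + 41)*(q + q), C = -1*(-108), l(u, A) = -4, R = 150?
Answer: 6885889/58 ≈ 1.1872e+5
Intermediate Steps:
C = 108
W(q) = 2*q*(41 + q) (W(q) = (41 + q)*(2*q) = 2*q*(41 + q))
I(r, H) = (108 + H)/(-4 + r) (I(r, H) = (H + 108)/(r - 4) = (108 + H)/(-4 + r))
W(224) + I(120, R) = 2*224*(41 + 224) + (108 + 150)/(-4 + 120) = 2*224*265 + 258/116 = 118720 + (1/116)*258 = 118720 + 129/58 = 6885889/58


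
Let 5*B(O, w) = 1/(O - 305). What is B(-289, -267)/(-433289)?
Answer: 1/1286868330 ≈ 7.7708e-10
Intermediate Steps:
B(O, w) = 1/(5*(-305 + O)) (B(O, w) = 1/(5*(O - 305)) = 1/(5*(-305 + O)))
B(-289, -267)/(-433289) = (1/(5*(-305 - 289)))/(-433289) = ((1/5)/(-594))*(-1/433289) = ((1/5)*(-1/594))*(-1/433289) = -1/2970*(-1/433289) = 1/1286868330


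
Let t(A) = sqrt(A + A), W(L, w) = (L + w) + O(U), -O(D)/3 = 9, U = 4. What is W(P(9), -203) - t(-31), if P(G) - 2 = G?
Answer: -219 - I*sqrt(62) ≈ -219.0 - 7.874*I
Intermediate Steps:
O(D) = -27 (O(D) = -3*9 = -27)
P(G) = 2 + G
W(L, w) = -27 + L + w (W(L, w) = (L + w) - 27 = -27 + L + w)
t(A) = sqrt(2)*sqrt(A) (t(A) = sqrt(2*A) = sqrt(2)*sqrt(A))
W(P(9), -203) - t(-31) = (-27 + (2 + 9) - 203) - sqrt(2)*sqrt(-31) = (-27 + 11 - 203) - sqrt(2)*I*sqrt(31) = -219 - I*sqrt(62)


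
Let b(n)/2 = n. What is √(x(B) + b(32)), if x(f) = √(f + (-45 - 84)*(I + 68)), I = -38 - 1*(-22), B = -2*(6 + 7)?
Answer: √(64 + I*√6734) ≈ 9.167 + 4.4759*I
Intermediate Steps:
b(n) = 2*n
B = -26 (B = -2*13 = -26)
I = -16 (I = -38 + 22 = -16)
x(f) = √(-6708 + f) (x(f) = √(f + (-45 - 84)*(-16 + 68)) = √(f - 129*52) = √(f - 6708) = √(-6708 + f))
√(x(B) + b(32)) = √(√(-6708 - 26) + 2*32) = √(√(-6734) + 64) = √(I*√6734 + 64) = √(64 + I*√6734)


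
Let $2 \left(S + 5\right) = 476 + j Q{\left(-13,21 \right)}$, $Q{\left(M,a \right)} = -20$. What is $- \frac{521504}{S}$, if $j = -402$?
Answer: $- \frac{521504}{4253} \approx -122.62$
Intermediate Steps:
$S = 4253$ ($S = -5 + \frac{476 - -8040}{2} = -5 + \frac{476 + 8040}{2} = -5 + \frac{1}{2} \cdot 8516 = -5 + 4258 = 4253$)
$- \frac{521504}{S} = - \frac{521504}{4253}$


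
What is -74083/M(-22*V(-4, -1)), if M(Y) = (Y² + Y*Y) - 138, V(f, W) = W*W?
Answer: -74083/830 ≈ -89.257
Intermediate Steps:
V(f, W) = W²
M(Y) = -138 + 2*Y² (M(Y) = (Y² + Y²) - 138 = 2*Y² - 138 = -138 + 2*Y²)
-74083/M(-22*V(-4, -1)) = -74083/(-138 + 2*(-22*(-1)²)²) = -74083/(-138 + 2*(-22*1)²) = -74083/(-138 + 2*(-22)²) = -74083/(-138 + 2*484) = -74083/(-138 + 968) = -74083/830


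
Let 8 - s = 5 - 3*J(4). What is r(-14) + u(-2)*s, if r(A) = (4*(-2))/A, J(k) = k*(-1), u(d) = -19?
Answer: 1201/7 ≈ 171.57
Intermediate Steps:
J(k) = -k
r(A) = -8/A
s = -9 (s = 8 - (5 - (-3)*4) = 8 - (5 - 3*(-4)) = 8 - (5 + 12) = 8 - 1*17 = 8 - 17 = -9)
r(-14) + u(-2)*s = -8/(-14) - 19*(-9) = -8*(-1/14) + 171 = 4/7 + 171 = 1201/7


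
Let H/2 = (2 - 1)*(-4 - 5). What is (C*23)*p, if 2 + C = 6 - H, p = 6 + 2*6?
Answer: 9108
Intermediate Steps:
p = 18 (p = 6 + 12 = 18)
H = -18 (H = 2*((2 - 1)*(-4 - 5)) = 2*(1*(-9)) = 2*(-9) = -18)
C = 22 (C = -2 + (6 - 1*(-18)) = -2 + (6 + 18) = -2 + 24 = 22)
(C*23)*p = (22*23)*18 = 506*18 = 9108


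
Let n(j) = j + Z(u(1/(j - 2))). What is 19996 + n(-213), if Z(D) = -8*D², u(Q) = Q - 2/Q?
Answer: -67460071633/46225 ≈ -1.4594e+6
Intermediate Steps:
n(j) = j - 8*(4 + 1/(-2 + j) - 2*j)² (n(j) = j - 8*(1/(j - 2) - (-4 + 2*j))² = j - 8*(1/(-2 + j) - (-4 + 2*j))² = j - 8*(1/(-2 + j) - 2*(-2 + j))² = j - 8*(1/(-2 + j) + (4 - 2*j))² = j - 8*(4 + 1/(-2 + j) - 2*j)²)
19996 + n(-213) = 19996 + (-213 - 8*(1 - 2*(2 - 1*(-213))²)²/(-2 - 213)²) = 19996 + (-213 - 8*(1 - 2*(2 + 213)²)²/(-215)²) = 19996 + (-213 - 8*(1 - 2*215²)²*1/46225) = 19996 + (-213 - 8*(1 - 2*46225)²*1/46225) = 19996 + (-213 - 8*(1 - 92450)²*1/46225) = 19996 + (-213 - 8*(-92449)²*1/46225) = 19996 + (-213 - 8*8546817601*1/46225) = 19996 + (-213 - 68374540808/46225) = 19996 - 68384386733/46225 = -67460071633/46225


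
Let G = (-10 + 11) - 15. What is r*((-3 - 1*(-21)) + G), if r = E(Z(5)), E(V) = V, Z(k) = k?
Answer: 20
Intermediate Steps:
G = -14 (G = 1 - 15 = -14)
r = 5
r*((-3 - 1*(-21)) + G) = 5*((-3 - 1*(-21)) - 14) = 5*((-3 + 21) - 14) = 5*(18 - 14) = 5*4 = 20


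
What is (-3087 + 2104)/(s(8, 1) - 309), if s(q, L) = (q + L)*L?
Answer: 983/300 ≈ 3.2767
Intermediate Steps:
s(q, L) = L*(L + q) (s(q, L) = (L + q)*L = L*(L + q))
(-3087 + 2104)/(s(8, 1) - 309) = (-3087 + 2104)/(1*(1 + 8) - 309) = -983/(1*9 - 309) = -983/(9 - 309) = -983/(-300) = -983*(-1/300) = 983/300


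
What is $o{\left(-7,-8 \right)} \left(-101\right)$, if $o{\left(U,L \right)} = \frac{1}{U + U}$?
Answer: $\frac{101}{14} \approx 7.2143$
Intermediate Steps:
$o{\left(U,L \right)} = \frac{1}{2 U}$
$o{\left(-7,-8 \right)} \left(-101\right) = \frac{1}{2 \left(-7\right)} \left(-101\right) = \frac{1}{2} \left(- \frac{1}{7}\right) \left(-101\right) = \left(- \frac{1}{14}\right) \left(-101\right) = \frac{101}{14}$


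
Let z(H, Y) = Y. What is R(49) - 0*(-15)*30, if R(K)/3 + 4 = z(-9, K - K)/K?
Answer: -12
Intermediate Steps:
R(K) = -12 (R(K) = -12 + 3*((K - K)/K) = -12 + 3*(0/K) = -12 + 3*0 = -12 + 0 = -12)
R(49) - 0*(-15)*30 = -12 - 0*(-15)*30 = -12 - 0*30 = -12 - 1*0 = -12 + 0 = -12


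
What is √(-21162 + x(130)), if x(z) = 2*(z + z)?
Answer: I*√20642 ≈ 143.67*I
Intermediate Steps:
x(z) = 4*z (x(z) = 2*(2*z) = 4*z)
√(-21162 + x(130)) = √(-21162 + 4*130) = √(-21162 + 520) = √(-20642) = I*√20642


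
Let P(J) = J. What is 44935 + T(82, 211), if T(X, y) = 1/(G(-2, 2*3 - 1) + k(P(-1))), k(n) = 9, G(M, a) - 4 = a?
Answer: 808831/18 ≈ 44935.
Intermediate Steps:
G(M, a) = 4 + a
T(X, y) = 1/18 (T(X, y) = 1/((4 + (2*3 - 1)) + 9) = 1/((4 + (6 - 1)) + 9) = 1/((4 + 5) + 9) = 1/(9 + 9) = 1/18)
44935 + T(82, 211) = 44935 + 1/18 = 808831/18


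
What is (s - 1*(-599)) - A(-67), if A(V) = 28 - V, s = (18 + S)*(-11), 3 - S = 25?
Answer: 548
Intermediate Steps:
S = -22 (S = 3 - 1*25 = 3 - 25 = -22)
s = 44 (s = (18 - 22)*(-11) = -4*(-11) = 44)
(s - 1*(-599)) - A(-67) = (44 - 1*(-599)) - (28 - 1*(-67)) = (44 + 599) - (28 + 67) = 643 - 1*95 = 643 - 95 = 548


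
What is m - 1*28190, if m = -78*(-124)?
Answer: -18518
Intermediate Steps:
m = 9672
m - 1*28190 = 9672 - 1*28190 = 9672 - 28190 = -18518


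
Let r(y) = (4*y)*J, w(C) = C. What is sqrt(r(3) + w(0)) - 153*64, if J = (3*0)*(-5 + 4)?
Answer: -9792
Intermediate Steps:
J = 0 (J = 0*(-1) = 0)
r(y) = 0 (r(y) = (4*y)*0 = 0)
sqrt(r(3) + w(0)) - 153*64 = sqrt(0 + 0) - 153*64 = sqrt(0) - 9792 = 0 - 9792 = -9792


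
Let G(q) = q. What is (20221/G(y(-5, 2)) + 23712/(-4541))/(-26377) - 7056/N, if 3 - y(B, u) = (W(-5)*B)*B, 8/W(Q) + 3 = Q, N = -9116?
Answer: 300437898251/402277420636 ≈ 0.74684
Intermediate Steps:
W(Q) = 8/(-3 + Q)
y(B, u) = 3 + B² (y(B, u) = 3 - (8/(-3 - 5))*B*B = 3 - (8/(-8))*B*B = 3 - (8*(-⅛))*B*B = 3 - (-B)*B = 3 - (-1)*B² = 3 + B²)
(20221/G(y(-5, 2)) + 23712/(-4541))/(-26377) - 7056/N = (20221/(3 + (-5)²) + 23712/(-4541))/(-26377) - 7056/(-9116) = (20221/(3 + 25) + 23712*(-1/4541))*(-1/26377) - 7056*(-1/9116) = (20221/28 - 1248/239)*(-1/26377) + 1764/2279 = (4797875/6692)*(-1/26377) + 1764/2279 = -4797875/176514884 + 1764/2279 = 300437898251/402277420636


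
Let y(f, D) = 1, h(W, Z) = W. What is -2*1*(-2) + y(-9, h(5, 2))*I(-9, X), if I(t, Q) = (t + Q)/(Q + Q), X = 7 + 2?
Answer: 4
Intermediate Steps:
X = 9
I(t, Q) = (Q + t)/(2*Q) (I(t, Q) = (Q + t)/((2*Q)) = (Q + t)*(1/(2*Q)) = (Q + t)/(2*Q))
-2*1*(-2) + y(-9, h(5, 2))*I(-9, X) = -2*1*(-2) + 1*((½)*(9 - 9)/9) = -2*(-2) + 1*((½)*(⅑)*0) = 4 + 1*0 = 4 + 0 = 4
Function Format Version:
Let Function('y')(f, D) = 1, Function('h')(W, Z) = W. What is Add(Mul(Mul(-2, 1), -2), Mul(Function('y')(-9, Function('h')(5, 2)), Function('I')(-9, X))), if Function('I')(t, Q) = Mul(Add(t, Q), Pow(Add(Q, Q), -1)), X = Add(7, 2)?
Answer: 4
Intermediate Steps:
X = 9
Function('I')(t, Q) = Mul(Rational(1, 2), Pow(Q, -1), Add(Q, t)) (Function('I')(t, Q) = Mul(Add(Q, t), Pow(Mul(2, Q), -1)) = Mul(Add(Q, t), Mul(Rational(1, 2), Pow(Q, -1))) = Mul(Rational(1, 2), Pow(Q, -1), Add(Q, t)))
Add(Mul(Mul(-2, 1), -2), Mul(Function('y')(-9, Function('h')(5, 2)), Function('I')(-9, X))) = Add(Mul(Mul(-2, 1), -2), Mul(1, Mul(Rational(1, 2), Pow(9, -1), Add(9, -9)))) = Add(Mul(-2, -2), Mul(1, Mul(Rational(1, 2), Rational(1, 9), 0))) = Add(4, Mul(1, 0)) = Add(4, 0) = 4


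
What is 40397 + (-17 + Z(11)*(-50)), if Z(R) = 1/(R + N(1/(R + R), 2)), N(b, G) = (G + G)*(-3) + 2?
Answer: 40330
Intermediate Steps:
N(b, G) = 2 - 6*G (N(b, G) = (2*G)*(-3) + 2 = -6*G + 2 = 2 - 6*G)
Z(R) = 1/(-10 + R) (Z(R) = 1/(R + (2 - 6*2)) = 1/(R + (2 - 12)) = 1/(R - 10) = 1/(-10 + R))
40397 + (-17 + Z(11)*(-50)) = 40397 + (-17 - 50/(-10 + 11)) = 40397 + (-17 - 50/1) = 40397 + (-17 + 1*(-50)) = 40397 + (-17 - 50) = 40397 - 67 = 40330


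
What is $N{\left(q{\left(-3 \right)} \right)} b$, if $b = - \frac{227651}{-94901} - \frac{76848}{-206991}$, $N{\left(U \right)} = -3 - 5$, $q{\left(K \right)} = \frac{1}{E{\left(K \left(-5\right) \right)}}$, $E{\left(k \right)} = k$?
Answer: $- \frac{145105760504}{6547884297} \approx -22.161$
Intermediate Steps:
$q{\left(K \right)} = - \frac{1}{5 K}$ ($q{\left(K \right)} = \frac{1}{K \left(-5\right)} = \frac{1}{\left(-5\right) K} = - \frac{1}{5 K}$)
$N{\left(U \right)} = -8$ ($N{\left(U \right)} = -3 - 5 = -8$)
$b = \frac{18138220063}{6547884297}$ ($b = \left(-227651\right) \left(- \frac{1}{94901}\right) - - \frac{25616}{68997} = \frac{227651}{94901} + \frac{25616}{68997} = \frac{18138220063}{6547884297} \approx 2.7701$)
$N{\left(q{\left(-3 \right)} \right)} b = \left(-8\right) \frac{18138220063}{6547884297} = - \frac{145105760504}{6547884297}$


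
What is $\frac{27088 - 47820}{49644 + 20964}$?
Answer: $- \frac{5183}{17652} \approx -0.29362$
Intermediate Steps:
$\frac{27088 - 47820}{49644 + 20964} = - \frac{20732}{70608} = \left(-20732\right) \frac{1}{70608} = - \frac{5183}{17652}$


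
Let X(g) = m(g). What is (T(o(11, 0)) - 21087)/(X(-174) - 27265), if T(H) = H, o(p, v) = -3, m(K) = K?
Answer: 21090/27439 ≈ 0.76861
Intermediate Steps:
X(g) = g
(T(o(11, 0)) - 21087)/(X(-174) - 27265) = (-3 - 21087)/(-174 - 27265) = -21090/(-27439) = -21090*(-1/27439) = 21090/27439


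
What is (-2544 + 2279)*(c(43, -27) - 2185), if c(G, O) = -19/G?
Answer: 24903110/43 ≈ 5.7914e+5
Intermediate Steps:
(-2544 + 2279)*(c(43, -27) - 2185) = (-2544 + 2279)*(-19/43 - 2185) = -265*(-19*1/43 - 2185) = -265*(-19/43 - 2185) = -265*(-93974/43) = 24903110/43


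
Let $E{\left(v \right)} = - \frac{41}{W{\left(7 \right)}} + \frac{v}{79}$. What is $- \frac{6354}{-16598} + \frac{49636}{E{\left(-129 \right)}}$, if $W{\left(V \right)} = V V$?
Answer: $- \frac{398636855431}{19834610} \approx -20098.0$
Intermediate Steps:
$W{\left(V \right)} = V^{2}$
$E{\left(v \right)} = - \frac{41}{49} + \frac{v}{79}$ ($E{\left(v \right)} = - \frac{41}{7^{2}} + \frac{v}{79} = - \frac{41}{49} + v \frac{1}{79} = \left(-41\right) \frac{1}{49} + \frac{v}{79} = - \frac{41}{49} + \frac{v}{79}$)
$- \frac{6354}{-16598} + \frac{49636}{E{\left(-129 \right)}} = - \frac{6354}{-16598} + \frac{49636}{- \frac{41}{49} + \frac{1}{79} \left(-129\right)} = \left(-6354\right) \left(- \frac{1}{16598}\right) + \frac{49636}{- \frac{41}{49} - \frac{129}{79}} = \frac{3177}{8299} + \frac{49636}{- \frac{9560}{3871}} = \frac{3177}{8299} + 49636 \left(- \frac{3871}{9560}\right) = \frac{3177}{8299} - \frac{48035239}{2390} = - \frac{398636855431}{19834610}$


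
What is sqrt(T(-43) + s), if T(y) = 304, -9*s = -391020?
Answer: 2*sqrt(98439)/3 ≈ 209.17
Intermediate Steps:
s = 130340/3 (s = -1/9*(-391020) = 130340/3 ≈ 43447.)
sqrt(T(-43) + s) = sqrt(304 + 130340/3) = sqrt(131252/3) = 2*sqrt(98439)/3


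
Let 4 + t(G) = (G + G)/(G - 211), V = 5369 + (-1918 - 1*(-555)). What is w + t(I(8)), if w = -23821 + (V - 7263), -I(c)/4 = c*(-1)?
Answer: -4847742/179 ≈ -27082.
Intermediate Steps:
V = 4006 (V = 5369 + (-1918 + 555) = 5369 - 1363 = 4006)
I(c) = 4*c (I(c) = -4*c*(-1) = -(-4)*c = 4*c)
t(G) = -4 + 2*G/(-211 + G) (t(G) = -4 + (G + G)/(G - 211) = -4 + (2*G)/(-211 + G) = -4 + 2*G/(-211 + G))
w = -27078 (w = -23821 + (4006 - 7263) = -23821 - 3257 = -27078)
w + t(I(8)) = -27078 + 2*(422 - 4*8)/(-211 + 4*8) = -27078 + 2*(422 - 1*32)/(-211 + 32) = -27078 + 2*(422 - 32)/(-179) = -27078 + 2*(-1/179)*390 = -27078 - 780/179 = -4847742/179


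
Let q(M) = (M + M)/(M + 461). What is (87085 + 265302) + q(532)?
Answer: 349921355/993 ≈ 3.5239e+5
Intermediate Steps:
q(M) = 2*M/(461 + M) (q(M) = (2*M)/(461 + M) = 2*M/(461 + M))
(87085 + 265302) + q(532) = (87085 + 265302) + 2*532/(461 + 532) = 352387 + 2*532/993 = 352387 + 2*532*(1/993) = 352387 + 1064/993 = 349921355/993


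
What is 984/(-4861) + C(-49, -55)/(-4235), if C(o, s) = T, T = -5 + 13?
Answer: -4206128/20586335 ≈ -0.20432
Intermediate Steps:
T = 8
C(o, s) = 8
984/(-4861) + C(-49, -55)/(-4235) = 984/(-4861) + 8/(-4235) = 984*(-1/4861) + 8*(-1/4235) = -984/4861 - 8/4235 = -4206128/20586335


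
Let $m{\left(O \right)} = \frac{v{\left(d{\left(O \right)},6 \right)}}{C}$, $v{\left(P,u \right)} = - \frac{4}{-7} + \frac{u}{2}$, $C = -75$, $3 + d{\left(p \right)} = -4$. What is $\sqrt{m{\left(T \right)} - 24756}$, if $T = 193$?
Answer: $\frac{i \sqrt{10917417}}{21} \approx 157.34 i$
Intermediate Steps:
$d{\left(p \right)} = -7$ ($d{\left(p \right)} = -3 - 4 = -7$)
$v{\left(P,u \right)} = \frac{4}{7} + \frac{u}{2}$ ($v{\left(P,u \right)} = \left(-4\right) \left(- \frac{1}{7}\right) + u \frac{1}{2} = \frac{4}{7} + \frac{u}{2}$)
$m{\left(O \right)} = - \frac{1}{21}$ ($m{\left(O \right)} = \frac{\frac{4}{7} + \frac{1}{2} \cdot 6}{-75} = \left(\frac{4}{7} + 3\right) \left(- \frac{1}{75}\right) = \frac{25}{7} \left(- \frac{1}{75}\right) = - \frac{1}{21}$)
$\sqrt{m{\left(T \right)} - 24756} = \sqrt{- \frac{1}{21} - 24756} = \sqrt{- \frac{519877}{21}} = \frac{i \sqrt{10917417}}{21}$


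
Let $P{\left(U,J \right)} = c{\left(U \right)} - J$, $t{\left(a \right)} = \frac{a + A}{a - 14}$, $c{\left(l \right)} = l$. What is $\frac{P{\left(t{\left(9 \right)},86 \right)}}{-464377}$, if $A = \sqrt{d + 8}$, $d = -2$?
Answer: $\frac{439}{2321885} + \frac{\sqrt{6}}{2321885} \approx 0.00019013$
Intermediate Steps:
$A = \sqrt{6}$ ($A = \sqrt{-2 + 8} = \sqrt{6} \approx 2.4495$)
$t{\left(a \right)} = \frac{a + \sqrt{6}}{-14 + a}$ ($t{\left(a \right)} = \frac{a + \sqrt{6}}{a - 14} = \frac{a + \sqrt{6}}{-14 + a}$)
$P{\left(U,J \right)} = U - J$
$\frac{P{\left(t{\left(9 \right)},86 \right)}}{-464377} = \frac{\frac{9 + \sqrt{6}}{-14 + 9} - 86}{-464377} = \left(\frac{9 + \sqrt{6}}{-5} - 86\right) \left(- \frac{1}{464377}\right) = \left(- \frac{9 + \sqrt{6}}{5} - 86\right) \left(- \frac{1}{464377}\right) = \left(\left(- \frac{9}{5} - \frac{\sqrt{6}}{5}\right) - 86\right) \left(- \frac{1}{464377}\right) = \left(- \frac{439}{5} - \frac{\sqrt{6}}{5}\right) \left(- \frac{1}{464377}\right) = \frac{439}{2321885} + \frac{\sqrt{6}}{2321885}$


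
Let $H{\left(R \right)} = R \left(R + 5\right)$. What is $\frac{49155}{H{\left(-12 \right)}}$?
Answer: $\frac{16385}{28} \approx 585.18$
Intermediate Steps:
$H{\left(R \right)} = R \left(5 + R\right)$
$\frac{49155}{H{\left(-12 \right)}} = \frac{49155}{\left(-12\right) \left(5 - 12\right)} = \frac{49155}{\left(-12\right) \left(-7\right)} = \frac{49155}{84} = 49155 \cdot \frac{1}{84} = \frac{16385}{28}$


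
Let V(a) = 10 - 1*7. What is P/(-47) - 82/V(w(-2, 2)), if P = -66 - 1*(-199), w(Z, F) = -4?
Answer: -4253/141 ≈ -30.163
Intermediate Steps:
V(a) = 3 (V(a) = 10 - 7 = 3)
P = 133 (P = -66 + 199 = 133)
P/(-47) - 82/V(w(-2, 2)) = 133/(-47) - 82/3 = 133*(-1/47) - 82*1/3 = -133/47 - 82/3 = -4253/141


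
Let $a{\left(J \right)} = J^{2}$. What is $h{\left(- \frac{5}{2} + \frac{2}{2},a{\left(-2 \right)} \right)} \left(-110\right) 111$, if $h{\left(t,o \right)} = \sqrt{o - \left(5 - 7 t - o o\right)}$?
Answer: $- 18315 \sqrt{2} \approx -25901.0$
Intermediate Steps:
$h{\left(t,o \right)} = \sqrt{-5 + o + o^{2} + 7 t}$ ($h{\left(t,o \right)} = \sqrt{o - \left(5 - o^{2} - 7 t\right)} = \sqrt{o + \left(-5 + o^{2} + 7 t\right)} = \sqrt{-5 + o + o^{2} + 7 t}$)
$h{\left(- \frac{5}{2} + \frac{2}{2},a{\left(-2 \right)} \right)} \left(-110\right) 111 = \sqrt{-5 + \left(-2\right)^{2} + \left(\left(-2\right)^{2}\right)^{2} + 7 \left(- \frac{5}{2} + \frac{2}{2}\right)} \left(-110\right) 111 = \sqrt{-5 + 4 + 4^{2} + 7 \left(\left(-5\right) \frac{1}{2} + 2 \cdot \frac{1}{2}\right)} \left(-110\right) 111 = \sqrt{-5 + 4 + 16 + 7 \left(- \frac{5}{2} + 1\right)} \left(-110\right) 111 = \sqrt{-5 + 4 + 16 + 7 \left(- \frac{3}{2}\right)} \left(-110\right) 111 = \sqrt{-5 + 4 + 16 - \frac{21}{2}} \left(-110\right) 111 = \sqrt{\frac{9}{2}} \left(-110\right) 111 = \frac{3 \sqrt{2}}{2} \left(-110\right) 111 = - 165 \sqrt{2} \cdot 111 = - 18315 \sqrt{2}$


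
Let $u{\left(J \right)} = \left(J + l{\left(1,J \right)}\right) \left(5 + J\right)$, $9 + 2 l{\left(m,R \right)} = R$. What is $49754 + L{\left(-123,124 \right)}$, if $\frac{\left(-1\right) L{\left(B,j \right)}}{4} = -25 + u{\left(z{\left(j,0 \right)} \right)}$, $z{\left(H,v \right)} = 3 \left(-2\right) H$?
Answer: $-3262344$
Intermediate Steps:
$l{\left(m,R \right)} = - \frac{9}{2} + \frac{R}{2}$
$z{\left(H,v \right)} = - 6 H$
$u{\left(J \right)} = \left(5 + J\right) \left(- \frac{9}{2} + \frac{3 J}{2}\right)$ ($u{\left(J \right)} = \left(J + \left(- \frac{9}{2} + \frac{J}{2}\right)\right) \left(5 + J\right) = \left(- \frac{9}{2} + \frac{3 J}{2}\right) \left(5 + J\right) = \left(5 + J\right) \left(- \frac{9}{2} + \frac{3 J}{2}\right)$)
$L{\left(B,j \right)} = 190 - 216 j^{2} + 72 j$ ($L{\left(B,j \right)} = - 4 \left(-25 + \left(- \frac{45}{2} + 3 \left(- 6 j\right) + \frac{3 \left(- 6 j\right)^{2}}{2}\right)\right) = - 4 \left(-25 - \left(\frac{45}{2} + 18 j - 54 j^{2}\right)\right) = - 4 \left(-25 - \left(\frac{45}{2} - 54 j^{2} + 18 j\right)\right) = - 4 \left(- \frac{95}{2} - 18 j + 54 j^{2}\right) = 190 - 216 j^{2} + 72 j$)
$49754 + L{\left(-123,124 \right)} = 49754 + \left(190 - 216 \cdot 124^{2} + 72 \cdot 124\right) = 49754 + \left(190 - 3321216 + 8928\right) = 49754 - 3312098 = -3262344$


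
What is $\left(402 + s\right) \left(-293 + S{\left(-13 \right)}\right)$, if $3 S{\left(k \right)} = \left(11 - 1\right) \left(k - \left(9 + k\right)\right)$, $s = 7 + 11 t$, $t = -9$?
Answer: $-100130$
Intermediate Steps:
$s = -92$ ($s = 7 + 11 \left(-9\right) = 7 - 99 = -92$)
$S{\left(k \right)} = -30$ ($S{\left(k \right)} = \frac{\left(11 - 1\right) \left(k - \left(9 + k\right)\right)}{3} = \frac{10 \left(-9\right)}{3} = \frac{1}{3} \left(-90\right) = -30$)
$\left(402 + s\right) \left(-293 + S{\left(-13 \right)}\right) = \left(402 - 92\right) \left(-293 - 30\right) = 310 \left(-323\right) = -100130$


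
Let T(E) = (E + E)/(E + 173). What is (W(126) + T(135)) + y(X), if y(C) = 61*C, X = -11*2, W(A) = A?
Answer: -187129/154 ≈ -1215.1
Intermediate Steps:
T(E) = 2*E/(173 + E) (T(E) = (2*E)/(173 + E) = 2*E/(173 + E))
X = -22
(W(126) + T(135)) + y(X) = (126 + 2*135/(173 + 135)) + 61*(-22) = (126 + 2*135/308) - 1342 = (126 + 2*135*(1/308)) - 1342 = (126 + 135/154) - 1342 = 19539/154 - 1342 = -187129/154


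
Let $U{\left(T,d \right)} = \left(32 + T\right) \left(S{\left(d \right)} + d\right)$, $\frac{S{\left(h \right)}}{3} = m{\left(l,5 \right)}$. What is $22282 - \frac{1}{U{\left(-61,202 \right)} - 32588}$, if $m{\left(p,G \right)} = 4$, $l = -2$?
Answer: $\frac{864407909}{38794} \approx 22282.0$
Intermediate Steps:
$S{\left(h \right)} = 12$ ($S{\left(h \right)} = 3 \cdot 4 = 12$)
$U{\left(T,d \right)} = \left(12 + d\right) \left(32 + T\right)$ ($U{\left(T,d \right)} = \left(32 + T\right) \left(12 + d\right) = \left(12 + d\right) \left(32 + T\right)$)
$22282 - \frac{1}{U{\left(-61,202 \right)} - 32588} = 22282 - \frac{1}{\left(384 + 12 \left(-61\right) + 32 \cdot 202 - 12322\right) - 32588} = 22282 - \frac{1}{\left(384 - 732 + 6464 - 12322\right) - 32588} = 22282 - \frac{1}{-6206 - 32588} = 22282 - \frac{1}{-38794} = 22282 - - \frac{1}{38794} = 22282 + \frac{1}{38794} = \frac{864407909}{38794}$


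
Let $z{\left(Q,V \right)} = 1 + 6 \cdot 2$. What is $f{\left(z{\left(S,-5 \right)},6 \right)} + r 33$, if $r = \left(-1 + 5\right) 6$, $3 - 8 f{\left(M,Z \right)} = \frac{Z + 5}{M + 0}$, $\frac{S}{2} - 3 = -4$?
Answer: $\frac{20599}{26} \approx 792.27$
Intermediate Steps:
$S = -2$ ($S = 6 + 2 \left(-4\right) = 6 - 8 = -2$)
$z{\left(Q,V \right)} = 13$ ($z{\left(Q,V \right)} = 1 + 12 = 13$)
$f{\left(M,Z \right)} = \frac{3}{8} - \frac{5 + Z}{8 M}$ ($f{\left(M,Z \right)} = \frac{3}{8} - \frac{\left(Z + 5\right) \frac{1}{M + 0}}{8} = \frac{3}{8} - \frac{\left(5 + Z\right) \frac{1}{M}}{8} = \frac{3}{8} - \frac{\frac{1}{M} \left(5 + Z\right)}{8} = \frac{3}{8} - \frac{5 + Z}{8 M}$)
$r = 24$ ($r = 4 \cdot 6 = 24$)
$f{\left(z{\left(S,-5 \right)},6 \right)} + r 33 = \frac{-5 - 6 + 3 \cdot 13}{8 \cdot 13} + 24 \cdot 33 = \frac{1}{8} \cdot \frac{1}{13} \left(-5 - 6 + 39\right) + 792 = \frac{1}{8} \cdot \frac{1}{13} \cdot 28 + 792 = \frac{7}{26} + 792 = \frac{20599}{26}$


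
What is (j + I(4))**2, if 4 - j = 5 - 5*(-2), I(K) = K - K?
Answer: 121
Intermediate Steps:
I(K) = 0
j = -11 (j = 4 - (5 - 5*(-2)) = 4 - (5 + 10) = 4 - 1*15 = 4 - 15 = -11)
(j + I(4))**2 = (-11 + 0)**2 = (-11)**2 = 121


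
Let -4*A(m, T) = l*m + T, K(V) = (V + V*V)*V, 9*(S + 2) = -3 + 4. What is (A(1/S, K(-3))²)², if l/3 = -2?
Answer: 15752961/83521 ≈ 188.61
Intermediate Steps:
S = -17/9 (S = -2 + (-3 + 4)/9 = -2 + (⅑)*1 = -2 + ⅑ = -17/9 ≈ -1.8889)
K(V) = V*(V + V²) (K(V) = (V + V²)*V = V*(V + V²))
l = -6 (l = 3*(-2) = -6)
A(m, T) = -T/4 + 3*m/2 (A(m, T) = -(-6*m + T)/4 = -(T - 6*m)/4 = -T/4 + 3*m/2)
(A(1/S, K(-3))²)² = ((-(-3)²*(1 - 3)/4 + 3/(2*(-17/9)))²)² = ((-9*(-2)/4 + (3/2)*(-9/17))²)² = ((-¼*(-18) - 27/34)²)² = ((9/2 - 27/34)²)² = ((63/17)²)² = (3969/289)² = 15752961/83521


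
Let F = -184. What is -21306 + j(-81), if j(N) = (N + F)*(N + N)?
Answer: 21624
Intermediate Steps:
j(N) = 2*N*(-184 + N) (j(N) = (N - 184)*(N + N) = (-184 + N)*(2*N) = 2*N*(-184 + N))
-21306 + j(-81) = -21306 + 2*(-81)*(-184 - 81) = -21306 + 2*(-81)*(-265) = -21306 + 42930 = 21624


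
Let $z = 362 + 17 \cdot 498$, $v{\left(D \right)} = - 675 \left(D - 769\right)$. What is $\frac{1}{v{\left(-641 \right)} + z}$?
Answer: $\frac{1}{960578} \approx 1.041 \cdot 10^{-6}$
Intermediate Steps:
$v{\left(D \right)} = 519075 - 675 D$ ($v{\left(D \right)} = - 675 \left(-769 + D\right) = 519075 - 675 D$)
$z = 8828$ ($z = 362 + 8466 = 8828$)
$\frac{1}{v{\left(-641 \right)} + z} = \frac{1}{\left(519075 - -432675\right) + 8828} = \frac{1}{\left(519075 + 432675\right) + 8828} = \frac{1}{951750 + 8828} = \frac{1}{960578}$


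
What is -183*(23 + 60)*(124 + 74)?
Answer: -3007422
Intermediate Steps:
-183*(23 + 60)*(124 + 74) = -15189*198 = -183*16434 = -3007422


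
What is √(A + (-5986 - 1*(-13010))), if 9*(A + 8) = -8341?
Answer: √54803/3 ≈ 78.033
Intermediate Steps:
A = -8413/9 (A = -8 + (⅑)*(-8341) = -8 - 8341/9 = -8413/9 ≈ -934.78)
√(A + (-5986 - 1*(-13010))) = √(-8413/9 + (-5986 - 1*(-13010))) = √(-8413/9 + (-5986 + 13010)) = √(-8413/9 + 7024) = √(54803/9) = √54803/3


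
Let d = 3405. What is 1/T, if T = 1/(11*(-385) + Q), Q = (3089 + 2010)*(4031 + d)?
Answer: 37911929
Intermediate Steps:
Q = 37916164 (Q = (3089 + 2010)*(4031 + 3405) = 5099*7436 = 37916164)
T = 1/37911929 (T = 1/(11*(-385) + 37916164) = 1/(-4235 + 37916164) = 1/37911929 ≈ 2.6377e-8)
1/T = 1/(1/37911929) = 37911929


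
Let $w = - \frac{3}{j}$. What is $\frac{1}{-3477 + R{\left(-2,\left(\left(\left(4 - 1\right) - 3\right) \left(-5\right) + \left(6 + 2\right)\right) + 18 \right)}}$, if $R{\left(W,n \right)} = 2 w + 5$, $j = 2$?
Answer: $- \frac{1}{3475} \approx -0.00028777$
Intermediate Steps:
$w = - \frac{3}{2} \approx -1.5$
$R{\left(W,n \right)} = 2$ ($R{\left(W,n \right)} = 2 \left(- \frac{3}{2}\right) + 5 = -3 + 5 = 2$)
$\frac{1}{-3477 + R{\left(-2,\left(\left(\left(4 - 1\right) - 3\right) \left(-5\right) + \left(6 + 2\right)\right) + 18 \right)}} = \frac{1}{-3477 + 2} = \frac{1}{-3475} = - \frac{1}{3475}$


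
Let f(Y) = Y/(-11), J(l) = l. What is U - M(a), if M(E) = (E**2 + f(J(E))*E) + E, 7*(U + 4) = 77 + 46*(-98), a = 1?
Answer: -7028/11 ≈ -638.91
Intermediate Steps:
f(Y) = -Y/11 (f(Y) = Y*(-1/11) = -Y/11)
U = -637 (U = -4 + (77 + 46*(-98))/7 = -4 + (77 - 4508)/7 = -4 + (1/7)*(-4431) = -4 - 633 = -637)
M(E) = E + 10*E**2/11 (M(E) = (E**2 + (-E/11)*E) + E = (E**2 - E**2/11) + E = 10*E**2/11 + E = E + 10*E**2/11)
U - M(a) = -637 - (11 + 10*1)/11 = -637 - (11 + 10)/11 = -637 - 21/11 = -7028/11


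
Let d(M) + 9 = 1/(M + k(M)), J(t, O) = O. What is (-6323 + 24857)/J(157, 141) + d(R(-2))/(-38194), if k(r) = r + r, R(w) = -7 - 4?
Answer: 3893388781/29619447 ≈ 131.45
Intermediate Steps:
R(w) = -11
k(r) = 2*r
d(M) = -9 + 1/(3*M) (d(M) = -9 + 1/(M + 2*M) = -9 + 1/(3*M))
(-6323 + 24857)/J(157, 141) + d(R(-2))/(-38194) = (-6323 + 24857)/141 + (-9 + (⅓)/(-11))/(-38194) = 18534*(1/141) + (-9 + (⅓)*(-1/11))*(-1/38194) = 6178/47 + (-9 - 1/33)*(-1/38194) = 6178/47 - 298/33*(-1/38194) = 6178/47 + 149/630201 = 3893388781/29619447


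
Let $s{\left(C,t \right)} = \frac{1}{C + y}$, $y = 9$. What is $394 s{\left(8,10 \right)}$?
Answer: $\frac{394}{17} \approx 23.176$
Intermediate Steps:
$s{\left(C,t \right)} = \frac{1}{9 + C}$ ($s{\left(C,t \right)} = \frac{1}{C + 9} = \frac{1}{9 + C}$)
$394 s{\left(8,10 \right)} = \frac{394}{9 + 8} = \frac{394}{17}$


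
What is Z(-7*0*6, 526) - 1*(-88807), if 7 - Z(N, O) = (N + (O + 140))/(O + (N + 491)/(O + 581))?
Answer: 51757663960/582773 ≈ 88813.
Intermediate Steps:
Z(N, O) = 7 - (140 + N + O)/(O + (491 + N)/(581 + O)) (Z(N, O) = 7 - (N + (O + 140))/(O + (N + 491)/(O + 581)) = 7 - (N + (140 + O))/(O + (491 + N)/(581 + O)) = 7 - (140 + N + O)/(O + (491 + N)/(581 + O)))
Z(-7*0*6, 526) - 1*(-88807) = (-77903 - 574*(-7*0)*6 + 6*526² + 3346*526 - 1*-7*0*6*526)/(491 - 7*0*6 + 526² + 581*526) - 1*(-88807) = (-77903 - 0*6 + 6*276676 + 1759996 - 1*0*6*526)/(491 + 0*6 + 276676 + 305606) + 88807 = (-77903 - 574*0 + 1660056 + 1759996 - 1*0*526)/(491 + 0 + 276676 + 305606) + 88807 = (-77903 + 0 + 1660056 + 1759996 + 0)/582773 + 88807 = (1/582773)*3342149 + 88807 = 3342149/582773 + 88807 = 51757663960/582773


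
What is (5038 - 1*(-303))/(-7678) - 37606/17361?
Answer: -381463969/133297758 ≈ -2.8617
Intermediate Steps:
(5038 - 1*(-303))/(-7678) - 37606/17361 = (5038 + 303)*(-1/7678) - 37606*1/17361 = 5341*(-1/7678) - 37606/17361 = -5341/7678 - 37606/17361 = -381463969/133297758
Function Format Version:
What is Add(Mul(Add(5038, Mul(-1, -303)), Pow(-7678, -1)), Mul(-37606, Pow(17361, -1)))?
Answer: Rational(-381463969, 133297758) ≈ -2.8617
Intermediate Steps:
Add(Mul(Add(5038, Mul(-1, -303)), Pow(-7678, -1)), Mul(-37606, Pow(17361, -1))) = Add(Mul(Add(5038, 303), Rational(-1, 7678)), Mul(-37606, Rational(1, 17361))) = Add(Mul(5341, Rational(-1, 7678)), Rational(-37606, 17361)) = Add(Rational(-5341, 7678), Rational(-37606, 17361)) = Rational(-381463969, 133297758)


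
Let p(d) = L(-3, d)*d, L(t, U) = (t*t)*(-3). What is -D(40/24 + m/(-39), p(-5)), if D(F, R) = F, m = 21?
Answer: -44/39 ≈ -1.1282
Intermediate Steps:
L(t, U) = -3*t**2 (L(t, U) = t**2*(-3) = -3*t**2)
p(d) = -27*d (p(d) = (-3*(-3)**2)*d = (-3*9)*d = -27*d)
-D(40/24 + m/(-39), p(-5)) = -(40/24 + 21/(-39)) = -(40*(1/24) + 21*(-1/39)) = -(5/3 - 7/13) = -1*44/39 = -44/39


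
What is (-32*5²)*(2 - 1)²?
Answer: -800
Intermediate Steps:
(-32*5²)*(2 - 1)² = -32*25*1² = -800*1 = -800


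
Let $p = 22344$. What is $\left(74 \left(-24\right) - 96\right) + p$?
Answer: $20472$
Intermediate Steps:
$\left(74 \left(-24\right) - 96\right) + p = \left(74 \left(-24\right) - 96\right) + 22344 = \left(-1776 - 96\right) + 22344 = -1872 + 22344 = 20472$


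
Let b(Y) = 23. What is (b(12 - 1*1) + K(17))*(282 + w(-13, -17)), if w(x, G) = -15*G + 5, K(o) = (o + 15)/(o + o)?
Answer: 220594/17 ≈ 12976.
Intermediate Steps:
K(o) = (15 + o)/(2*o) (K(o) = (15 + o)/((2*o)) = (15 + o)*(1/(2*o)) = (15 + o)/(2*o))
w(x, G) = 5 - 15*G
(b(12 - 1*1) + K(17))*(282 + w(-13, -17)) = (23 + (½)*(15 + 17)/17)*(282 + (5 - 15*(-17))) = (23 + (½)*(1/17)*32)*(282 + (5 + 255)) = (23 + 16/17)*(282 + 260) = (407/17)*542 = 220594/17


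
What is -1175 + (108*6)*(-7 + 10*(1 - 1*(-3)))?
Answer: 20209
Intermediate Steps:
-1175 + (108*6)*(-7 + 10*(1 - 1*(-3))) = -1175 + 648*(-7 + 10*(1 + 3)) = -1175 + 648*(-7 + 10*4) = -1175 + 648*(-7 + 40) = -1175 + 648*33 = -1175 + 21384 = 20209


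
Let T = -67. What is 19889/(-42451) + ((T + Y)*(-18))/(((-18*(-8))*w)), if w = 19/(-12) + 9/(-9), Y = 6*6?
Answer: -167131/84902 ≈ -1.9685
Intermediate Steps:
Y = 36
w = -31/12 (w = 19*(-1/12) + 9*(-⅑) = -19/12 - 1 = -31/12 ≈ -2.5833)
19889/(-42451) + ((T + Y)*(-18))/(((-18*(-8))*w)) = 19889/(-42451) + ((-67 + 36)*(-18))/((-18*(-8)*(-31/12))) = 19889*(-1/42451) + (-31*(-18))/((144*(-31/12))) = -19889/42451 + 558/(-372) = -19889/42451 + 558*(-1/372) = -19889/42451 - 3/2 = -167131/84902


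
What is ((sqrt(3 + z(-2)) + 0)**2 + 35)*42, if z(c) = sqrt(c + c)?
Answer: 1596 + 84*I ≈ 1596.0 + 84.0*I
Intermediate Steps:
z(c) = sqrt(2)*sqrt(c) (z(c) = sqrt(2*c) = sqrt(2)*sqrt(c))
((sqrt(3 + z(-2)) + 0)**2 + 35)*42 = ((sqrt(3 + sqrt(2)*sqrt(-2)) + 0)**2 + 35)*42 = ((sqrt(3 + sqrt(2)*(I*sqrt(2))) + 0)**2 + 35)*42 = ((sqrt(3 + 2*I) + 0)**2 + 35)*42 = ((sqrt(3 + 2*I))**2 + 35)*42 = ((3 + 2*I) + 35)*42 = (38 + 2*I)*42 = 1596 + 84*I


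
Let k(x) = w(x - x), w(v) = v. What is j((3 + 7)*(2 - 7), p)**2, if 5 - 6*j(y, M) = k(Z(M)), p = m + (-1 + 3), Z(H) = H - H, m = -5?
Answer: 25/36 ≈ 0.69444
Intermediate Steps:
Z(H) = 0
k(x) = 0 (k(x) = x - x = 0)
p = -3 (p = -5 + (-1 + 3) = -5 + 2 = -3)
j(y, M) = 5/6 (j(y, M) = 5/6 - 1/6*0 = 5/6 + 0 = 5/6)
j((3 + 7)*(2 - 7), p)**2 = (5/6)**2 = 25/36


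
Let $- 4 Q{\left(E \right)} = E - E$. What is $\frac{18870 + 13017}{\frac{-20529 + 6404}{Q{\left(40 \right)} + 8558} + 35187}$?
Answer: $\frac{272888946}{301116221} \approx 0.90626$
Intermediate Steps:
$Q{\left(E \right)} = 0$ ($Q{\left(E \right)} = - \frac{E - E}{4} = \left(- \frac{1}{4}\right) 0 = 0$)
$\frac{18870 + 13017}{\frac{-20529 + 6404}{Q{\left(40 \right)} + 8558} + 35187} = \frac{18870 + 13017}{\frac{-20529 + 6404}{0 + 8558} + 35187} = \frac{31887}{- \frac{14125}{8558} + 35187} = \frac{31887}{\frac{301116221}{8558}} = 31887 \cdot \frac{8558}{301116221} = \frac{272888946}{301116221}$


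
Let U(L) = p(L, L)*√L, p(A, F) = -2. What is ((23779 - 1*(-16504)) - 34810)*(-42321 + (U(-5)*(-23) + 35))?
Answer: -231431278 + 251758*I*√5 ≈ -2.3143e+8 + 5.6295e+5*I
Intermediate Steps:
U(L) = -2*√L
((23779 - 1*(-16504)) - 34810)*(-42321 + (U(-5)*(-23) + 35)) = ((23779 - 1*(-16504)) - 34810)*(-42321 + (-2*I*√5*(-23) + 35)) = ((23779 + 16504) - 34810)*(-42321 + (-2*I*√5*(-23) + 35)) = (40283 - 34810)*(-42321 + (-2*I*√5*(-23) + 35)) = 5473*(-42321 + (46*I*√5 + 35)) = 5473*(-42321 + (35 + 46*I*√5)) = 5473*(-42286 + 46*I*√5) = -231431278 + 251758*I*√5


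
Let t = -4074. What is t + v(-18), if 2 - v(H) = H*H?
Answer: -4396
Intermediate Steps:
v(H) = 2 - H² (v(H) = 2 - H*H = 2 - H²)
t + v(-18) = -4074 + (2 - 1*(-18)²) = -4074 + (2 - 1*324) = -4074 + (2 - 324) = -4074 - 322 = -4396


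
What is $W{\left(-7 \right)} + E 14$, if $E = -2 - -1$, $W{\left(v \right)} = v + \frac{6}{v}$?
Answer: $- \frac{153}{7} \approx -21.857$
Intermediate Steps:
$E = -1$ ($E = -2 + 1 = -1$)
$W{\left(-7 \right)} + E 14 = \left(-7 + \frac{6}{-7}\right) - 14 = \left(-7 + 6 \left(- \frac{1}{7}\right)\right) - 14 = \left(-7 - \frac{6}{7}\right) - 14 = - \frac{55}{7} - 14 = - \frac{153}{7}$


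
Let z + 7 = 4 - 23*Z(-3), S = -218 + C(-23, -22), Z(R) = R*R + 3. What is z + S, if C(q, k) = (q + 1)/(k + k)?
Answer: -993/2 ≈ -496.50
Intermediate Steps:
Z(R) = 3 + R² (Z(R) = R² + 3 = 3 + R²)
C(q, k) = (1 + q)/(2*k) (C(q, k) = (1 + q)/((2*k)) = (1 + q)*(1/(2*k)) = (1 + q)/(2*k))
S = -435/2 (S = -218 + (½)*(1 - 23)/(-22) = -218 + (½)*(-1/22)*(-22) = -218 + ½ = -435/2 ≈ -217.50)
z = -279 (z = -7 + (4 - 23*(3 + (-3)²)) = -7 + (4 - 23*(3 + 9)) = -7 + (4 - 23*12) = -7 + (4 - 276) = -7 - 272 = -279)
z + S = -279 - 435/2 = -993/2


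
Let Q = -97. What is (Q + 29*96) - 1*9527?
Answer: -6840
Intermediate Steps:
(Q + 29*96) - 1*9527 = (-97 + 29*96) - 1*9527 = (-97 + 2784) - 9527 = 2687 - 9527 = -6840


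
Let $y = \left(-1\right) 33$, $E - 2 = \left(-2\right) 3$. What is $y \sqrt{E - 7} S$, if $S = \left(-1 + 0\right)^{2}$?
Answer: $- 33 i \sqrt{11} \approx - 109.45 i$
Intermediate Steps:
$S = 1$ ($S = \left(-1\right)^{2} = 1$)
$E = -4$ ($E = 2 - 6 = -4$)
$y = -33$
$y \sqrt{E - 7} S = - 33 \sqrt{-4 - 7} \cdot 1 = - 33 \sqrt{-11} \cdot 1 = - 33 i \sqrt{11} \cdot 1 = - 33 i \sqrt{11}$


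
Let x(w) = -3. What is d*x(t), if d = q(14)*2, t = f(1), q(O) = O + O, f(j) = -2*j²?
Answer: -168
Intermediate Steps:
q(O) = 2*O
t = -2 (t = -2*1² = -2*1 = -2)
d = 56 (d = (2*14)*2 = 28*2 = 56)
d*x(t) = 56*(-3) = -168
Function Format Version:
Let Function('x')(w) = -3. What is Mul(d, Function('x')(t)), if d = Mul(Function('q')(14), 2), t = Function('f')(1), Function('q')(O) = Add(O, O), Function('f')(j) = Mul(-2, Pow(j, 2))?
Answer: -168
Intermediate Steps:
Function('q')(O) = Mul(2, O)
t = -2 (t = Mul(-2, Pow(1, 2)) = Mul(-2, 1) = -2)
d = 56 (d = Mul(Mul(2, 14), 2) = Mul(28, 2) = 56)
Mul(d, Function('x')(t)) = Mul(56, -3) = -168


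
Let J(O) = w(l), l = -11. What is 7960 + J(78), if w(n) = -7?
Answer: 7953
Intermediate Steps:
J(O) = -7
7960 + J(78) = 7960 - 7 = 7953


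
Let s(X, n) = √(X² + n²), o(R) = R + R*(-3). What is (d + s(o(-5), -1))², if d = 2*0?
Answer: 101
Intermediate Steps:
o(R) = -2*R (o(R) = R - 3*R = -2*R)
d = 0
(d + s(o(-5), -1))² = (0 + √((-2*(-5))² + (-1)²))² = (0 + √(10² + 1))² = (0 + √(100 + 1))² = (0 + √101)² = (√101)² = 101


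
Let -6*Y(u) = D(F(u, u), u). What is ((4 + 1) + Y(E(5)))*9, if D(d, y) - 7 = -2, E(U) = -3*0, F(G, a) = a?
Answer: 75/2 ≈ 37.500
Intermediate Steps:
E(U) = 0
D(d, y) = 5 (D(d, y) = 7 - 2 = 5)
Y(u) = -⅚ (Y(u) = -⅙*5 = -⅚)
((4 + 1) + Y(E(5)))*9 = ((4 + 1) - ⅚)*9 = (5 - ⅚)*9 = (25/6)*9 = 75/2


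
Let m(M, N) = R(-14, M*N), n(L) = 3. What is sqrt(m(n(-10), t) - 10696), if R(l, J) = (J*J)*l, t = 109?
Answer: I*sqrt(1507702) ≈ 1227.9*I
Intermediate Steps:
R(l, J) = l*J**2 (R(l, J) = J**2*l = l*J**2)
m(M, N) = -14*M**2*N**2
sqrt(m(n(-10), t) - 10696) = sqrt(-14*3**2*109**2 - 10696) = sqrt(-14*9*11881 - 10696) = sqrt(-1497006 - 10696) = sqrt(-1507702) = I*sqrt(1507702)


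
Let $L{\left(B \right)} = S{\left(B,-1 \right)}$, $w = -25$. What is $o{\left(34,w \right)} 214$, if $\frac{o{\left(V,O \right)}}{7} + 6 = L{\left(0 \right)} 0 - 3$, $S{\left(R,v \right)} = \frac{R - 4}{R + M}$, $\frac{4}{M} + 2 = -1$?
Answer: $-13482$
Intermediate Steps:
$M = - \frac{4}{3}$ ($M = \frac{4}{-2 - 1} = \frac{4}{-3} = 4 \left(- \frac{1}{3}\right) = - \frac{4}{3} \approx -1.3333$)
$S{\left(R,v \right)} = \frac{-4 + R}{- \frac{4}{3} + R}$ ($S{\left(R,v \right)} = \frac{R - 4}{R - \frac{4}{3}} = \frac{-4 + R}{- \frac{4}{3} + R}$)
$L{\left(B \right)} = \frac{3 \left(-4 + B\right)}{-4 + 3 B}$
$o{\left(V,O \right)} = -63$ ($o{\left(V,O \right)} = -42 + 7 \left(\frac{3 \left(-4 + 0\right)}{-4 + 3 \cdot 0} \cdot 0 - 3\right) = -42 + 7 \left(3 \frac{1}{-4 + 0} \left(-4\right) 0 - 3\right) = -42 + 7 \left(3 \frac{1}{-4} \left(-4\right) 0 - 3\right) = -42 + 7 \left(3 \left(- \frac{1}{4}\right) \left(-4\right) 0 - 3\right) = -42 + 7 \left(3 \cdot 0 - 3\right) = -42 + 7 \left(0 - 3\right) = -42 + 7 \left(-3\right) = -42 - 21 = -63$)
$o{\left(34,w \right)} 214 = \left(-63\right) 214 = -13482$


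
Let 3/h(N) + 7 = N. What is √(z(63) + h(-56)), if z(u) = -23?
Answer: 22*I*√21/21 ≈ 4.8008*I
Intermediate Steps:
h(N) = 3/(-7 + N)
√(z(63) + h(-56)) = √(-23 + 3/(-7 - 56)) = √(-23 + 3/(-63)) = √(-23 + 3*(-1/63)) = √(-23 - 1/21) = √(-484/21) = 22*I*√21/21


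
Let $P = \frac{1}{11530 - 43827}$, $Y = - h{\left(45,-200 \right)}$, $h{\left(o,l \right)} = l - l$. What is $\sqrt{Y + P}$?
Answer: $\frac{i \sqrt{32297}}{32297} \approx 0.0055644 i$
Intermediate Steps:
$h{\left(o,l \right)} = 0$
$Y = 0$ ($Y = \left(-1\right) 0 = 0$)
$P = - \frac{1}{32297}$ ($P = \frac{1}{-32297} = - \frac{1}{32297} \approx -3.0963 \cdot 10^{-5}$)
$\sqrt{Y + P} = \sqrt{0 - \frac{1}{32297}} = \sqrt{- \frac{1}{32297}} = \frac{i \sqrt{32297}}{32297}$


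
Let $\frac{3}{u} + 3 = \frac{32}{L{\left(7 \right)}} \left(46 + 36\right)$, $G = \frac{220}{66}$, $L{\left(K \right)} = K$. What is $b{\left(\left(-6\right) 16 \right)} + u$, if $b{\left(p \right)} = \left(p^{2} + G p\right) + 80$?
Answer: $\frac{23364549}{2603} \approx 8976.0$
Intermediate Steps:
$G = \frac{10}{3}$ ($G = 220 \cdot \frac{1}{66} = \frac{10}{3} \approx 3.3333$)
$u = \frac{21}{2603}$ ($u = \frac{3}{-3 + \frac{32}{7} \left(46 + 36\right)} = \frac{3}{-3 + 32 \cdot \frac{1}{7} \cdot 82} = \frac{3}{-3 + \frac{32}{7} \cdot 82} = \frac{3}{-3 + \frac{2624}{7}} = \frac{3}{\frac{2603}{7}} = 3 \cdot \frac{7}{2603} = \frac{21}{2603} \approx 0.0080676$)
$b{\left(p \right)} = 80 + p^{2} + \frac{10 p}{3}$ ($b{\left(p \right)} = \left(p^{2} + \frac{10 p}{3}\right) + 80 = 80 + p^{2} + \frac{10 p}{3}$)
$b{\left(\left(-6\right) 16 \right)} + u = \left(80 + \left(\left(-6\right) 16\right)^{2} + \frac{10 \left(\left(-6\right) 16\right)}{3}\right) + \frac{21}{2603} = \left(80 + \left(-96\right)^{2} + \frac{10}{3} \left(-96\right)\right) + \frac{21}{2603} = \left(80 + 9216 - 320\right) + \frac{21}{2603} = 8976 + \frac{21}{2603} = \frac{23364549}{2603}$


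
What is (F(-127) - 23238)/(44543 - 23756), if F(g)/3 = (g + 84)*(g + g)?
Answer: 3176/6929 ≈ 0.45836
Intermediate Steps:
F(g) = 6*g*(84 + g) (F(g) = 3*((g + 84)*(g + g)) = 3*((84 + g)*(2*g)) = 3*(2*g*(84 + g)) = 6*g*(84 + g))
(F(-127) - 23238)/(44543 - 23756) = (6*(-127)*(84 - 127) - 23238)/(44543 - 23756) = (6*(-127)*(-43) - 23238)/20787 = (32766 - 23238)*(1/20787) = 9528*(1/20787) = 3176/6929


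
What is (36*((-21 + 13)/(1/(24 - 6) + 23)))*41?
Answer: -212544/415 ≈ -512.15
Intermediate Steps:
(36*((-21 + 13)/(1/(24 - 6) + 23)))*41 = (36*(-8/(1/18 + 23)))*41 = (36*(-8/415/18))*41 = (36*(-8*18/415))*41 = (36*(-144/415))*41 = -5184/415*41 = -212544/415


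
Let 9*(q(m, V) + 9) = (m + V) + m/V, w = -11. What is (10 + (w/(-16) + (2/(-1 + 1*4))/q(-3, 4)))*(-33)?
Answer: -1810017/5168 ≈ -350.24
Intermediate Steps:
q(m, V) = -9 + V/9 + m/9 + m/(9*V) (q(m, V) = -9 + ((m + V) + m/V)/9 = -9 + ((V + m) + m/V)/9 = -9 + (V + m + m/V)/9 = -9 + (V/9 + m/9 + m/(9*V)) = -9 + V/9 + m/9 + m/(9*V))
(10 + (w/(-16) + (2/(-1 + 1*4))/q(-3, 4)))*(-33) = (10 + (-11/(-16) + (2/(-1 + 1*4))/(((1/9)*(-3 + 4*(-81 + 4 - 3))/4))))*(-33) = (10 + (-11*(-1/16) + (2/(-1 + 4))/(((1/9)*(1/4)*(-3 + 4*(-80))))))*(-33) = (10 + (11/16 + (2/3)/(((1/9)*(1/4)*(-3 - 320)))))*(-33) = (10 + (11/16 + (2*(1/3))/(((1/9)*(1/4)*(-323)))))*(-33) = (10 + (11/16 + 2/(3*(-323/36))))*(-33) = (10 + (11/16 + (2/3)*(-36/323)))*(-33) = (10 + (11/16 - 24/323))*(-33) = (10 + 3169/5168)*(-33) = (54849/5168)*(-33) = -1810017/5168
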